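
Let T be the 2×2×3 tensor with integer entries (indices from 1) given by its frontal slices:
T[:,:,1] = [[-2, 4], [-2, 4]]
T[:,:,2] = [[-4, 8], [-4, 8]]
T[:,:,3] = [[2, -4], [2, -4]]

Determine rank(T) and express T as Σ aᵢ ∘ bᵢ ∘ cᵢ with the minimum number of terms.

rank(T) = 1

Lower bound: T ≠ 0 (e.g. T[1,1,1] = -2), so rank(T) ≥ 1.
Upper bound: if T = a ∘ b ∘ c then every fibre of T is a multiple of the corresponding factor, so read the factors off the fibres through the nonzero entry T[1,1,1] = -2.
The mode-1 fibre T[:,1,1] = [-2, -2] gives a = (1, 1) (primitive direction); the mode-2 fibre T[1,:,1] = [-2, 4] gives b = (1, -2); then c[k] = T[1,1,k] / (a[1]·b[1]) = [-2, -4, 2] / 1 = (-2, -4, 2).
Expanding (1, 1) ∘ (1, -2) ∘ (-2, -4, 2) reproduces all 12 entries of T, so T = (1, 1) ∘ (1, -2) ∘ (-2, -4, 2) and rank(T) ≤ 1.
These bounds meet, so rank(T) = 1.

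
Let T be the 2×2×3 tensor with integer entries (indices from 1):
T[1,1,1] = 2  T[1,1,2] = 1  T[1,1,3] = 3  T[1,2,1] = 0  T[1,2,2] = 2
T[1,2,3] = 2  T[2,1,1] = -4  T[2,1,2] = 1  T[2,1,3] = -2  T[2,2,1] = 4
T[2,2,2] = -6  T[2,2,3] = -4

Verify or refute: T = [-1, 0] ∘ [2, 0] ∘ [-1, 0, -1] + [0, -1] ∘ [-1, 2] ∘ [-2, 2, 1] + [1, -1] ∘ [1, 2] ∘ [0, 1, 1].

Reconstruct entry (2,1,1) from the claimed factors: Σₗ aₗ[2]bₗ[1]cₗ[1] = (0)·(2)·(-1) + (-1)·(-1)·(-2) + (-1)·(1)·(0) = -2, but T[2,1,1] = -4. The claim is false.

No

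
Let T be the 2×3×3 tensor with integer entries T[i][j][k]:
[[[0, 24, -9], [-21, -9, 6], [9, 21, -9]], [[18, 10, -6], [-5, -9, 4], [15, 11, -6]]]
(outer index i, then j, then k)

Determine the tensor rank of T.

Lower bound: the mode-1 unfolding of T (rows indexed by i, columns by (j,k) = (0,0), (0,1), (0,2), (1,0), (1,1), (1,2), (2,0), (2,1), (2,2)) is [[0, 24, -9, -21, -9, 6, 9, 21, -9], [18, 10, -6, -5, -9, 4, 15, 11, -6]].
There the 2×2 minor on rows i ∈ {0, 1}, columns (j,k) ∈ {(0,0), (0,1)} is det [[0, 24], [18, 10]] = -432 ≠ 0, so this unfolding has rank ≥ 2; CP rank is at least every unfolding rank, so rank(T) ≥ 2. (This is only a lower bound: in general the CP rank may exceed every unfolding rank, so we still need to exhibit 2 rank-1 terms summing to T.)
Upper bound — finding two terms. Write S_k = T[:,:,k] for the frontal slices: S₀ = [[0, -21, 9], [18, -5, 15]], S₁ = [[24, -9, 21], [10, -9, 11]], S₂ = [[-9, 6, -9], [-6, 4, -6]].
If T = a₁ ⊗ b₁ ⊗ c₁ + a₂ ⊗ b₂ ⊗ c₂ then each S_k = c₁[k]·a₁b₁ᵀ + c₂[k]·a₂b₂ᵀ. S₀ and S₁ are linearly independent, so a₁b₁ᵀ and a₂b₂ᵀ must span the same plane of matrices: they are the rank-1 matrices of the form x·S₀ + y·S₁.
The 2×2 minor of x·S₀ + y·S₁ on rows {0,1}, columns {0,1} is 378·x² + 252·xy − 126·y² = 126·(3·x − y)(x + y), vanishing at (x:y) = (1:3) and (1:-1).
M₁ = S₀ + 3·S₁ = [[72, -48, 72], [48, -32, 48]] = 8·[3, 2][3, -2, 3]ᵀ and M₂ = S₀ − S₁ = [[-24, -12, -12], [8, 4, 4]] = (-4)·[3, -1][2, 1, 1]ᵀ, so take a₁ = [3, 2], b₁ = [3, -2, 3], a₂ = [3, -1], b₂ = [2, 1, 1].
Each slice is an integer combination of E₁ = a₁b₁ᵀ and E₂ = a₂b₂ᵀ: S₀ = 2·E₁ − 3·E₂, S₁ = 2·E₁ + E₂, S₂ = −E₁; reading off coefficients, c₁ = [2, 2, -1] and c₂ = [-3, 1, 0].
Hence T = [3, 2] ⊗ [3, -2, 3] ⊗ [2, 2, -1] + [3, -1] ⊗ [2, 1, 1] ⊗ [-3, 1, 0], so rank(T) ≤ 2.
These bounds meet, so rank(T) = 2.

2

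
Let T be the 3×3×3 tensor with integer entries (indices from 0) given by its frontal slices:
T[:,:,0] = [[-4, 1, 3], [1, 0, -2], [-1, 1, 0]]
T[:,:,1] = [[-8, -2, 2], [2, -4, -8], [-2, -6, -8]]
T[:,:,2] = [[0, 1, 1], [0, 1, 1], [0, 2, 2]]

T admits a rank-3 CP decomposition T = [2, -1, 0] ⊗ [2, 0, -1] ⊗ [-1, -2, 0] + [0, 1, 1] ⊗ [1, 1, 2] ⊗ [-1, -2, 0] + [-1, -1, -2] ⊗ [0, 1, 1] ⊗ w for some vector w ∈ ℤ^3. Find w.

Subtract the known terms from T to get the rank-1 residual R = [-1, -1, -2] ⊗ [0, 1, 1] ⊗ w, so R[i,j,k] = a[i]·b[j]·w[k]. Pick indices with nonzero a[0]·b[1] = (-1)·(1) = -1. Only the fibre through (0,1,·) is needed: R[0,1,:] = T[0,1,:] − Σₗ aₗ[0]bₗ[1]cₗ = [1, -2, 1] − (2)·(0)·[-1, -2, 0] − (0)·(1)·[-1, -2, 0] = [1, -2, 1]. Then w[k] = R[0,1,k] / -1 for each k, giving w = [1, -2, 1] / -1 = [-1, 2, -1].

w = [-1, 2, -1]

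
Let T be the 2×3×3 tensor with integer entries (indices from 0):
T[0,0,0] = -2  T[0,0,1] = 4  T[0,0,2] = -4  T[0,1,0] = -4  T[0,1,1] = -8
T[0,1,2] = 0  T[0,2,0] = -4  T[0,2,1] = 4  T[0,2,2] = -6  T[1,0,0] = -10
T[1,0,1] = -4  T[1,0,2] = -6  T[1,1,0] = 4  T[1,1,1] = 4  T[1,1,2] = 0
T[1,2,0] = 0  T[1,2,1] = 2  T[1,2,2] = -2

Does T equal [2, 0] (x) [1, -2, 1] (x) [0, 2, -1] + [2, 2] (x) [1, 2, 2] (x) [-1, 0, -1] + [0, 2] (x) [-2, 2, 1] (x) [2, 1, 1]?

Reconstruct entrywise from the claimed factors. For example, T[0,0,1] = 4 and Σₗ aₗ[0]bₗ[0]cₗ[1] = (2)·(1)·(2) + (2)·(1)·(0) + (0)·(-2)·(1) = 4; checking all 18 entries, every one matches. The claim holds.

Yes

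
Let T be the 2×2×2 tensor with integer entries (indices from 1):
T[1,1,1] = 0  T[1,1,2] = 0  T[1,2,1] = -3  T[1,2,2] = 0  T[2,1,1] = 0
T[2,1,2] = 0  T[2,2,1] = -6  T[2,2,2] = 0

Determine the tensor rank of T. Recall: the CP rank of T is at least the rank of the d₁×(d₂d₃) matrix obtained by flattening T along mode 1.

1

Lower bound: T ≠ 0 (e.g. T[1,2,1] = -3), so rank(T) ≥ 1.
Upper bound: the mode-1 fibre T[:,2,1] = [-3, -6] gives a = [1, 2] (primitive direction); the mode-2 fibre T[1,:,1] = [0, -3] gives b = [0, 1]; then c[k] = T[1,2,k] / (a[1]·b[2]) = [-3, 0] / 1 = [-3, 0].
Expanding [1, 2] (x) [0, 1] (x) [-3, 0] reproduces all 8 entries of T, so T = [1, 2] (x) [0, 1] (x) [-3, 0] and rank(T) ≤ 1.
These bounds meet, so rank(T) = 1.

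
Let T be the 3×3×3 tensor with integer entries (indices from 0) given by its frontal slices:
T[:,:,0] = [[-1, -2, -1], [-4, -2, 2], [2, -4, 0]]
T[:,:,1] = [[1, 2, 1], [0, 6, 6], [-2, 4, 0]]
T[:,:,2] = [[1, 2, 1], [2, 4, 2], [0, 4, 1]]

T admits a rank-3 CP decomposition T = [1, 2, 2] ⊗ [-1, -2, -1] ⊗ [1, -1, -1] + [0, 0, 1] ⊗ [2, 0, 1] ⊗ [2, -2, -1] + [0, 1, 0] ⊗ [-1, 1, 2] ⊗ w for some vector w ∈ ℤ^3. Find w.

w = [2, 2, 0]

Subtract the known terms from T to get the rank-1 residual R = [0, 1, 0] ⊗ [-1, 1, 2] ⊗ w, so R[i,j,k] = a[i]·b[j]·w[k]. Pick indices with nonzero a[1]·b[0] = (1)·(-1) = -1. Only the fibre through (1,0,·) is needed: R[1,0,:] = T[1,0,:] − Σₗ aₗ[1]bₗ[0]cₗ = [-4, 0, 2] − (2)·(-1)·[1, -1, -1] − (0)·(2)·[2, -2, -1] = [-2, -2, 0]. Then w[k] = R[1,0,k] / -1 for each k, giving w = [-2, -2, 0] / -1 = [2, 2, 0].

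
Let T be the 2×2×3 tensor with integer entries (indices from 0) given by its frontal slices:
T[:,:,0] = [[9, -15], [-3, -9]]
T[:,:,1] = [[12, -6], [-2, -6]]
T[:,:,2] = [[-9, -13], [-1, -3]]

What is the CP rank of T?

Lower bound: the mode-3 unfolding of T (rows indexed by k, columns by (i,j) = (0,0), (0,1), (1,0), (1,1)) is [[9, -15, -3, -9], [12, -6, -2, -6], [-9, -13, -1, -3]].
There the 2×2 minor on rows k ∈ {0, 1}, columns (i,j) ∈ {(0,0), (0,1)} is det [[9, -15], [12, -6]] = 126 ≠ 0, so this unfolding has rank ≥ 2; CP rank is at least every unfolding rank, so rank(T) ≥ 2. (This is only a lower bound: in general the CP rank may exceed every unfolding rank, so we still need to exhibit 2 rank-1 terms summing to T.)
Upper bound — finding two terms. Write S_k = T[:,:,k] for the frontal slices: S₀ = [[9, -15], [-3, -9]], S₁ = [[12, -6], [-2, -6]], S₂ = [[-9, -13], [-1, -3]].
If T = a₁ ⊗ b₁ ⊗ c₁ + a₂ ⊗ b₂ ⊗ c₂ then each S_k = c₁[k]·a₁b₁ᵀ + c₂[k]·a₂b₂ᵀ. S₀ and S₁ are linearly independent, so a₁b₁ᵀ and a₂b₂ᵀ must span the same plane of matrices: they are the rank-1 matrices of the form x·S₀ + y·S₁.
det(x·S₀ + y·S₁) is −126·x² − 210·xy − 84·y² = (-42)·(3·x + 2·y)(x + y), vanishing at (x:y) = (2:-3) and (1:-1).
M₁ = 2·S₀ − 3·S₁ = [[-18, -12], [0, 0]] = (-6)·(1, 0)(3, 2)ᵀ and M₂ = S₀ − S₁ = [[-3, -9], [-1, -3]] = −(3, 1)(1, 3)ᵀ, so take a₁ = (1, 0), b₁ = (3, 2), a₂ = (3, 1), b₂ = (1, 3).
Each slice is an integer combination of E₁ = a₁b₁ᵀ and E₂ = a₂b₂ᵀ: S₀ = 6·E₁ − 3·E₂, S₁ = 6·E₁ − 2·E₂, S₂ = −2·E₁ − E₂; reading off coefficients, c₁ = (6, 6, -2) and c₂ = (-3, -2, -1).
Hence T = (1, 0) ⊗ (3, 2) ⊗ (6, 6, -2) + (3, 1) ⊗ (1, 3) ⊗ (-3, -2, -1), so rank(T) ≤ 2.
These bounds meet, so rank(T) = 2.

2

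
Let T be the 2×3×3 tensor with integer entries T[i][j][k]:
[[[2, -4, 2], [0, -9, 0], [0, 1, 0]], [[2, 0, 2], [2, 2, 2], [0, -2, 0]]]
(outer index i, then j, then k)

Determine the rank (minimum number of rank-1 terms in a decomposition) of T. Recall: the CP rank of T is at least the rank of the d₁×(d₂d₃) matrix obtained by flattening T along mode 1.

3

Lower bound: in the mode-2 unfolding of T (rows indexed by j, columns by (i,k)) the 3×3 minor on rows j ∈ {0, 1, 2}, columns (i,k) ∈ {(0,0), (0,1), (1,0)} is det [[2, -4, 2], [0, -9, 2], [0, 1, 0]] = -4 ≠ 0, so that unfolding has rank ≥ 3 and hence rank(T) ≥ 3 (CP rank is at least every unfolding rank, though it can be larger).
Upper bound: T is a sum of 3 rank-1 terms, T = [1, -2] ⊗ [0, 1, -1] ⊗ [0, -1, 0] + [1, 0] ⊗ [1, 2, 0] ⊗ [-2, -4, -2] + [2, 1] ⊗ [1, 1, 0] ⊗ [2, 0, 2] (one valid choice — decompositions are not unique — normalised so each a, b is primitive with positive first nonzero entry; check it by expanding all entries), so rank(T) ≤ 3.
These bounds meet, so rank(T) = 3.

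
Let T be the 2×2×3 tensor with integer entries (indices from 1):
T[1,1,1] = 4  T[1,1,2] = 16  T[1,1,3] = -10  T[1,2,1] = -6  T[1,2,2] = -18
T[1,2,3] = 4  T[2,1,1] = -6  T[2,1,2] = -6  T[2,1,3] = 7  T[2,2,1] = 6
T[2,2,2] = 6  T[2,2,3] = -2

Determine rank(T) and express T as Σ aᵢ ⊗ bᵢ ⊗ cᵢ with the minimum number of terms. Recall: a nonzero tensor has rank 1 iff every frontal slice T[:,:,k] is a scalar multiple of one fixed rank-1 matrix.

Lower bound: the mode-3 unfolding of T (rows indexed by k, columns by (i,j) = (1,1), (1,2), (2,1), (2,2)) is [[4, -6, -6, 6], [16, -18, -6, 6], [-10, 4, 7, -2]].
There the 3×3 minor on rows k ∈ {1, 2, 3}, columns (i,j) ∈ {(1,1), (1,2), (2,1)} is det [[4, -6, -6], [16, -18, -6], [-10, 4, 7]] = 600 ≠ 0, so this unfolding has rank ≥ 3; CP rank is at least every unfolding rank, so rank(T) ≥ 3. (Unfolding ranks only ever bound the CP rank from below — rank(T) can be strictly larger than all of them — so the matching upper bound has to come from an explicit 3-term decomposition.)
Upper bound: T is a sum of 3 rank-1 terms, T = [1, -1] ⊗ [2, -1] ⊗ [2, 2, -4] + [1, 0] ⊗ [1, -1] ⊗ [-4, 8, -4] + [2, -1] ⊗ [1, -2] ⊗ [2, 2, 1] (written with every a and b primitive with positive leading entry and the scale carried by c; CP decompositions are not unique, and this one is verified by expanding entrywise), so rank(T) ≤ 3.
These bounds meet, so rank(T) = 3.
Check entry T[2,2,1] = 6: (-1)·(-1)·(2) + (0)·(-1)·(-4) + (-1)·(-2)·(2) = 6.

rank(T) = 3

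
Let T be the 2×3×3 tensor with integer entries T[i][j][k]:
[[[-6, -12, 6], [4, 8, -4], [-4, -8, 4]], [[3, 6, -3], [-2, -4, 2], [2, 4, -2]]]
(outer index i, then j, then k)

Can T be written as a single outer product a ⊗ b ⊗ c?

Yes

If T = a ⊗ b ⊗ c then every fibre of T is a multiple of the corresponding factor, so read the factors off the fibres through the nonzero entry T[0,0,0] = -6.
The mode-1 fibre T[:,0,0] = [-6, 3] gives a = (2, -1) (primitive direction); the mode-2 fibre T[0,:,0] = [-6, 4, -4] gives b = (3, -2, 2); then c[k] = T[0,0,k] / (a[0]·b[0]) = [-6, -12, 6] / 6 = (-1, -2, 1).
Expanding (2, -1) ⊗ (3, -2, 2) ⊗ (-1, -2, 1) reproduces all 18 entries of T, so T = (2, -1) ⊗ (3, -2, 2) ⊗ (-1, -2, 1) and rank(T) ≤ 1.
Equivalently every frontal slice T[:,:,k] is c[k] times the rank-1 matrix (2, -1) ⊗ (3, -2, 2). So T has rank 1 (it is nonzero).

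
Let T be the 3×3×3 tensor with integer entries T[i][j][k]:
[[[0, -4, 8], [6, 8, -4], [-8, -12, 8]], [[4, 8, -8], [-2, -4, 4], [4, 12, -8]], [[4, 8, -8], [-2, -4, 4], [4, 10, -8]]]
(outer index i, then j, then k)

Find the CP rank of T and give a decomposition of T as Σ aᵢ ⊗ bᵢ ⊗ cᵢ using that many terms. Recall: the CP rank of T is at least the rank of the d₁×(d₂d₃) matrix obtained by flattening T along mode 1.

rank(T) = 3

Lower bound: the mode-1 unfolding of T (rows indexed by i, columns by (j,k) = (0,0), (0,1), (0,2), (1,0), (1,1), (1,2), (2,0), (2,1), (2,2)) is [[0, -4, 8, 6, 8, -4, -8, -12, 8], [4, 8, -8, -2, -4, 4, 4, 12, -8], [4, 8, -8, -2, -4, 4, 4, 10, -8]].
There the 3×3 minor on rows i ∈ {0, 1, 2}, columns (j,k) ∈ {(0,0), (0,1), (2,1)} is det [[0, -4, -12], [4, 8, 12], [4, 8, 10]] = -32 ≠ 0, so this unfolding has rank ≥ 3; CP rank is at least every unfolding rank, so rank(T) ≥ 3. (This is only a lower bound: in general the CP rank may exceed every unfolding rank, so we still need to exhibit 3 rank-1 terms summing to T.)
Upper bound: T is a sum of 3 rank-1 terms, T = [0, 2, 1] ⊗ [0, 0, 1] ⊗ [0, 2, 0] + [1, -1, -1] ⊗ [2, -1, 2] ⊗ [-2, -4, 4] + [1, 0, 0] ⊗ [1, 1, -1] ⊗ [4, 4, 0] (one valid choice — decompositions are not unique — normalised so each a, b is primitive with positive first nonzero entry; check it by expanding all entries), so rank(T) ≤ 3.
These bounds meet, so rank(T) = 3.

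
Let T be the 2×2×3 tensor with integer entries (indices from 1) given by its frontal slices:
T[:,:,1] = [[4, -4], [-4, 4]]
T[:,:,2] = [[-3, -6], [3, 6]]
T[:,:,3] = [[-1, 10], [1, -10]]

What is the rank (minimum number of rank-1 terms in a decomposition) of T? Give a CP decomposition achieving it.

rank(T) = 2

Lower bound: the mode-2 unfolding of T (rows indexed by j, columns by (i,k) = (1,1), (1,2), (1,3), (2,1), (2,2), (2,3)) is [[4, -3, -1, -4, 3, 1], [-4, -6, 10, 4, 6, -10]].
There the 2×2 minor on rows j ∈ {1, 2}, columns (i,k) ∈ {(1,1), (1,2)} is det [[4, -3], [-4, -6]] = -36 ≠ 0, so this unfolding has rank ≥ 2; CP rank is at least every unfolding rank, so rank(T) ≥ 2. (Flattening ranks never certify an upper bound on CP rank; for that we must actually write T with 2 rank-1 terms.)
Upper bound — finding two terms. Every mode-1 slice of T is a multiple of one matrix: T[i,:,:] = a[i]·M with a = (1, -1) and M = [[4, -3, -1], [-4, -6, 10]] (rows indexed by j, columns by k). So it suffices to write M as a sum of two rank-1 matrices.
Splitting M by its rows (j = 1, 2), M = (1, 0)(4, -3, -1)ᵀ + (0, 1)(-4, -6, 10)ᵀ.
Hence T = (1, -1) (x) (1, 0) (x) (4, -3, -1) + (1, -1) (x) (0, 1) (x) (-4, -6, 10), so rank(T) ≤ 2.
These bounds meet, so rank(T) = 2.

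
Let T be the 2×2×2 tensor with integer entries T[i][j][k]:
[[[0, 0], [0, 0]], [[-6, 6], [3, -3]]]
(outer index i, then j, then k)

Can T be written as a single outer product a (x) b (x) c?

The mode-1 fibre T[:,0,0] = [0, -6] gives a = (0, 1) (primitive direction); the mode-2 fibre T[1,:,0] = [-6, 3] gives b = (2, -1); then c[k] = T[1,0,k] / (a[1]·b[0]) = [-6, 6] / 2 = (-3, 3).
Expanding (0, 1) (x) (2, -1) (x) (-3, 3) reproduces all 8 entries of T, so T = (0, 1) (x) (2, -1) (x) (-3, 3) and rank(T) ≤ 1.
Equivalently every frontal slice T[:,:,k] is c[k] times the rank-1 matrix (0, 1) (x) (2, -1). So T has rank 1 (it is nonzero).

Yes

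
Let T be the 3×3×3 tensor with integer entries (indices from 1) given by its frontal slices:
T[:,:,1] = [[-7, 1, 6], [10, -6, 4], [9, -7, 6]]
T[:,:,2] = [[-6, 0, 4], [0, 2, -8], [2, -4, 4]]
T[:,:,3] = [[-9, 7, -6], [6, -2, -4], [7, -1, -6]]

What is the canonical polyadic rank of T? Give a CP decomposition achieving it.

rank(T) = 3

Lower bound: the mode-3 unfolding of T (rows indexed by k, columns by (i,j) = (1,1), (1,2), (1,3), (2,1), (2,2), (2,3), (3,1), (3,2), (3,3)) is [[-7, 1, 6, 10, -6, 4, 9, -7, 6], [-6, 0, 4, 0, 2, -8, 2, -4, 4], [-9, 7, -6, 6, -2, -4, 7, -1, -6]].
There the 3×3 minor on rows k ∈ {1, 2, 3}, columns (i,j) ∈ {(1,1), (1,2), (1,3)} is det [[-7, 1, 6], [-6, 0, 4], [-9, 7, -6]] = -128 ≠ 0, so this unfolding has rank ≥ 3; CP rank is at least every unfolding rank, so rank(T) ≥ 3. (Unfolding ranks only ever bound the CP rank from below — rank(T) can be strictly larger than all of them — so the matching upper bound has to come from an explicit 3-term decomposition.)
Upper bound: T is a sum of 3 rank-1 terms, T = [1, -1, -1] ⊗ [2, -1, 0] ⊗ [-4, -2, -4] + [1, 0, 1] ⊗ [0, 1, -2] ⊗ [-2, -4, 2] + [1, 2, 1] ⊗ [1, -1, 2] ⊗ [1, -2, -1] (one valid choice — decompositions are not unique — normalised so each a, b is primitive with positive first nonzero entry; check it by expanding all entries), so rank(T) ≤ 3.
These bounds meet, so rank(T) = 3.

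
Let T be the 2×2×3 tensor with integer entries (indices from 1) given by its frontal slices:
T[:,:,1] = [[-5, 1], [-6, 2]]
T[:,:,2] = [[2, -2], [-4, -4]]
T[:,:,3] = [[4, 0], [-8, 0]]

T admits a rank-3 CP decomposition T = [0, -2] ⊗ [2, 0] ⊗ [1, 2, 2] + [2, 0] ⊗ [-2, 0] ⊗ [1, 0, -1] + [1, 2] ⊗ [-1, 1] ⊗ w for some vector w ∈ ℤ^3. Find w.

Subtract the known terms from T to get the rank-1 residual R = [1, 2] ⊗ [-1, 1] ⊗ w, so R[i,j,k] = a[i]·b[j]·w[k]. Pick indices with nonzero a[1]·b[1] = (1)·(-1) = -1. Only the fibre through (1,1,·) is needed: R[1,1,:] = T[1,1,:] − Σₗ aₗ[1]bₗ[1]cₗ = [-5, 2, 4] − (0)·(2)·[1, 2, 2] − (2)·(-2)·[1, 0, -1] = [-1, 2, 0]. Then w[k] = R[1,1,k] / -1 for each k, giving w = [-1, 2, 0] / -1 = [1, -2, 0].

w = [1, -2, 0]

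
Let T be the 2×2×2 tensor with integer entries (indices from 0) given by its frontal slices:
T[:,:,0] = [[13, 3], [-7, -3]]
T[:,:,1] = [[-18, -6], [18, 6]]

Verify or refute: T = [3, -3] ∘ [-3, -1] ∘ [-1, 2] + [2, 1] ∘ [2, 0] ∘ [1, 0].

Yes

Reconstruct entrywise from the claimed factors. For example, T[0,1,0] = 3 and Σₗ aₗ[0]bₗ[1]cₗ[0] = (3)·(-1)·(-1) + (2)·(0)·(1) = 3; checking all 8 entries, every one matches. The claim holds.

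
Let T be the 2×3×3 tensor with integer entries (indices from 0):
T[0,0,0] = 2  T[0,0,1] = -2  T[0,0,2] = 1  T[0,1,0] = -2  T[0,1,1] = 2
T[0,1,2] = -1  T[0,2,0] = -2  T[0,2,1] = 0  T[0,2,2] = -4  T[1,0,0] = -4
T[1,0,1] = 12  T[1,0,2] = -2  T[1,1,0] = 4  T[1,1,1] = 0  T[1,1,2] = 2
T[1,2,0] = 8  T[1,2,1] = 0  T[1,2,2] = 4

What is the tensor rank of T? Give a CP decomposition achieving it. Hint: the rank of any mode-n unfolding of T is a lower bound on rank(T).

Lower bound: the mode-3 unfolding of T (rows indexed by k, columns by (i,j) = (0,0), (0,1), (0,2), (1,0), (1,1), (1,2)) is [[2, -2, -2, -4, 4, 8], [-2, 2, 0, 12, 0, 0], [1, -1, -4, -2, 2, 4]].
There the 3×3 minor on rows k ∈ {0, 1, 2}, columns (i,j) ∈ {(0,0), (0,2), (1,0)} is det [[2, -2, -4], [-2, 0, 12], [1, -4, -2]] = 48 ≠ 0, so this unfolding has rank ≥ 3; CP rank is at least every unfolding rank, so rank(T) ≥ 3. (Flattening ranks never certify an upper bound on CP rank; for that we must actually write T with 3 rank-1 terms.)
Upper bound: T is a sum of 3 rank-1 terms, T = [0, 1] ∘ [2, 1, 2] ∘ [0, 4, 0] + [1, -2] ∘ [1, -1, -2] ∘ [2, -2, 1] + [1, 0] ∘ [0, 0, 1] ∘ [2, -4, -2] (one valid choice — decompositions are not unique — normalised so each a, b is primitive with positive first nonzero entry; check it by expanding all entries), so rank(T) ≤ 3.
These bounds meet, so rank(T) = 3.

rank(T) = 3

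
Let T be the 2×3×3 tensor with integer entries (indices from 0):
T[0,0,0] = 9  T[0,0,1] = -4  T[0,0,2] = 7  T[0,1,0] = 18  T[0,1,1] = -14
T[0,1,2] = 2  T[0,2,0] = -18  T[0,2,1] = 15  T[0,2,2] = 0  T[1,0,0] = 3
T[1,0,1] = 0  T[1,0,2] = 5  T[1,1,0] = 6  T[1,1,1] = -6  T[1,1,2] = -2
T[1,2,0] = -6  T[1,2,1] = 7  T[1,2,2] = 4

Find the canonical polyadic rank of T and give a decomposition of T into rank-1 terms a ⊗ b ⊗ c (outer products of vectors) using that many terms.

rank(T) = 2

Lower bound: the mode-1 unfolding of T (rows indexed by i, columns by (j,k) = (0,0), (0,1), (0,2), (1,0), (1,1), (1,2), (2,0), (2,1), (2,2)) is [[9, -4, 7, 18, -14, 2, -18, 15, 0], [3, 0, 5, 6, -6, -2, -6, 7, 4]].
There the 2×2 minor on rows i ∈ {0, 1}, columns (j,k) ∈ {(0,0), (0,1)} is det [[9, -4], [3, 0]] = 12 ≠ 0, so this unfolding has rank ≥ 2; CP rank is at least every unfolding rank, so rank(T) ≥ 2. (This is only a lower bound: in general the CP rank may exceed every unfolding rank, so we still need to exhibit 2 rank-1 terms summing to T.)
Upper bound — finding two terms. Write S_k = T[:,:,k] for the frontal slices: S₀ = [[9, 18, -18], [3, 6, -6]], S₁ = [[-4, -14, 15], [0, -6, 7]], S₂ = [[7, 2, 0], [5, -2, 4]].
If T = a₁ ⊗ b₁ ⊗ c₁ + a₂ ⊗ b₂ ⊗ c₂ then each S_k = c₁[k]·a₁b₁ᵀ + c₂[k]·a₂b₂ᵀ. S₀ and S₁ are linearly independent, so a₁b₁ᵀ and a₂b₂ᵀ must span the same plane of matrices: they are the rank-1 matrices of the form x·S₀ + y·S₁.
The 2×2 minor of x·S₀ + y·S₁ on rows {0,1}, columns {0,1} is −36·xy + 24·y² = (-12)·(3·x − 2·y)(y), vanishing at (x:y) = (2:3) and (1:0).
M₁ = 2·S₀ + 3·S₁ = [[6, -6, 9], [6, -6, 9]] = 3·(1, 1)(2, -2, 3)ᵀ and M₂ = S₀ = [[9, 18, -18], [3, 6, -6]] = 3·(3, 1)(1, 2, -2)ᵀ, so take a₁ = (1, 1), b₁ = (2, -2, 3), a₂ = (3, 1), b₂ = (1, 2, -2).
Each slice is an integer combination of E₁ = a₁b₁ᵀ and E₂ = a₂b₂ᵀ: S₀ = 3·E₂, S₁ = E₁ − 2·E₂, S₂ = 2·E₁ + E₂; reading off coefficients, c₁ = (0, 1, 2) and c₂ = (3, -2, 1).
Hence T = (1, 1) ⊗ (2, -2, 3) ⊗ (0, 1, 2) + (3, 1) ⊗ (1, 2, -2) ⊗ (3, -2, 1), so rank(T) ≤ 2.
These bounds meet, so rank(T) = 2.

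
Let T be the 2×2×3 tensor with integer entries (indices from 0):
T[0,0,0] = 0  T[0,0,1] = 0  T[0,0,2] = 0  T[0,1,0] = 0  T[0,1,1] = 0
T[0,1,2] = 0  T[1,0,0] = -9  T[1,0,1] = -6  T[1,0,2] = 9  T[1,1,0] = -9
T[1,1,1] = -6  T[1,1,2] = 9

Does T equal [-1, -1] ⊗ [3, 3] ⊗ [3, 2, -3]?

Reconstruct entry (0,0,0) from the claimed factors: Σₗ aₗ[0]bₗ[0]cₗ[0] = (-1)·(3)·(3) = -9, but T[0,0,0] = 0. The claim is false.

No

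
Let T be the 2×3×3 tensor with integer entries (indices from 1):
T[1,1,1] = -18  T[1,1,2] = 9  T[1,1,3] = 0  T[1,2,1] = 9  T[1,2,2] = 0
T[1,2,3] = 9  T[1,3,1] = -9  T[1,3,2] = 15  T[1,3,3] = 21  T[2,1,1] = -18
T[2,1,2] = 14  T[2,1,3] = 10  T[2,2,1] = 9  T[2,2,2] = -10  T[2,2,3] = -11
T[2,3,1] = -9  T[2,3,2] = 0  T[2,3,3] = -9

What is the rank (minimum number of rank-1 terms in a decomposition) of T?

Lower bound: the mode-3 unfolding of T (rows indexed by k, columns by (i,j) = (1,1), (1,2), (1,3), (2,1), (2,2), (2,3)) is [[-18, 9, -9, -18, 9, -9], [9, 0, 15, 14, -10, 0], [0, 9, 21, 10, -11, -9]].
There the 2×2 minor on rows k ∈ {1, 2}, columns (i,j) ∈ {(1,1), (1,2)} is det [[-18, 9], [9, 0]] = -81 ≠ 0, so this unfolding has rank ≥ 2; CP rank is at least every unfolding rank, so rank(T) ≥ 2. (Unfolding ranks only ever bound the CP rank from below — rank(T) can be strictly larger than all of them — so the matching upper bound has to come from an explicit 2-term decomposition.)
Upper bound — finding two terms. Write S_k = T[:,:,k] for the frontal slices: S₁ = [[-18, 9, -9], [-18, 9, -9]], S₂ = [[9, 0, 15], [14, -10, 0]], S₃ = [[0, 9, 21], [10, -11, -9]].
If T = a₁ ⊗ b₁ ⊗ c₁ + a₂ ⊗ b₂ ⊗ c₂ then each S_k = c₁[k]·a₁b₁ᵀ + c₂[k]·a₂b₂ᵀ. S₁ and S₂ are linearly independent, so a₁b₁ᵀ and a₂b₂ᵀ must span the same plane of matrices: they are the rank-1 matrices of the form x·S₁ + y·S₂.
The 2×2 minor of x·S₁ + y·S₂ on rows {1,2}, columns {1,2} is 135·xy − 90·y² = 45·(3·x − 2·y)(y), vanishing at (x:y) = (2:3) and (1:0).
M₁ = 2·S₁ + 3·S₂ = [[-9, 18, 27], [6, -12, -18]] = (-3)·[3, -2][1, -2, -3]ᵀ and M₂ = S₁ = [[-18, 9, -9], [-18, 9, -9]] = (-9)·[1, 1][2, -1, 1]ᵀ, so take a₁ = [3, -2], b₁ = [1, -2, -3], a₂ = [1, 1], b₂ = [2, -1, 1].
Each slice is an integer combination of E₁ = a₁b₁ᵀ and E₂ = a₂b₂ᵀ: S₁ = −9·E₂, S₂ = −E₁ + 6·E₂, S₃ = −2·E₁ + 3·E₂; reading off coefficients, c₁ = [0, -1, -2] and c₂ = [-9, 6, 3].
Hence T = [3, -2] ⊗ [1, -2, -3] ⊗ [0, -1, -2] + [1, 1] ⊗ [2, -1, 1] ⊗ [-9, 6, 3], so rank(T) ≤ 2.
These bounds meet, so rank(T) = 2.

2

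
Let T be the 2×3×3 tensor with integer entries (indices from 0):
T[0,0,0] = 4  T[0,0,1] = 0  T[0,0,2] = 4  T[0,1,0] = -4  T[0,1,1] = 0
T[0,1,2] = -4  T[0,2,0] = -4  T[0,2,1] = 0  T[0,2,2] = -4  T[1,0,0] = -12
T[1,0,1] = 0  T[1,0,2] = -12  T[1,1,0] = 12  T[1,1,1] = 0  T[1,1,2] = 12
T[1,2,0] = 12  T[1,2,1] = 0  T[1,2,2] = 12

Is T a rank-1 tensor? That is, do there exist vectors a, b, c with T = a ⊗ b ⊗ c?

If T = a ⊗ b ⊗ c then every fibre of T is a multiple of the corresponding factor, so read the factors off the fibres through the nonzero entry T[0,0,0] = 4.
The mode-1 fibre T[:,0,0] = [4, -12] gives a = [1, -3] (primitive direction); the mode-2 fibre T[0,:,0] = [4, -4, -4] gives b = [1, -1, -1]; then c[k] = T[0,0,k] / (a[0]·b[0]) = [4, 0, 4] / 1 = [4, 0, 4].
Expanding [1, -3] ⊗ [1, -1, -1] ⊗ [4, 0, 4] reproduces all 18 entries of T, so T = [1, -3] ⊗ [1, -1, -1] ⊗ [4, 0, 4] and rank(T) ≤ 1.
Equivalently every frontal slice T[:,:,k] is c[k] times the rank-1 matrix [1, -3] ⊗ [1, -1, -1]. So T has rank 1 (it is nonzero).

Yes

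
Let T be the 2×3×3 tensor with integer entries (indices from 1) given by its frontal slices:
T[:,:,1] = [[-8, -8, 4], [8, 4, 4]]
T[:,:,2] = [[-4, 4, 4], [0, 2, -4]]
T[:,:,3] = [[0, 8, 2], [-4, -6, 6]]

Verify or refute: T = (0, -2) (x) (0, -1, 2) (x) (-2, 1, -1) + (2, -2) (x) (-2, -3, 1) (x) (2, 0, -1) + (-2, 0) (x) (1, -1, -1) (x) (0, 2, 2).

Reconstruct entry (1,2,1) from the claimed factors: Σₗ aₗ[1]bₗ[2]cₗ[1] = (0)·(-1)·(-2) + (2)·(-3)·(2) + (-2)·(-1)·(0) = -12, but T[1,2,1] = -8. The claim is false.

No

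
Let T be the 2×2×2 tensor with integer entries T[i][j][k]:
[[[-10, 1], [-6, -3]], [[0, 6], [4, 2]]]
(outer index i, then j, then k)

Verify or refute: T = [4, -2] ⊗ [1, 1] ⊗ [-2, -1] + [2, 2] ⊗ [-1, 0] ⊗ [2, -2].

Reconstruct entry (0,0,0) from the claimed factors: Σₗ aₗ[0]bₗ[0]cₗ[0] = (4)·(1)·(-2) + (2)·(-1)·(2) = -12, but T[0,0,0] = -10. The claim is false.

No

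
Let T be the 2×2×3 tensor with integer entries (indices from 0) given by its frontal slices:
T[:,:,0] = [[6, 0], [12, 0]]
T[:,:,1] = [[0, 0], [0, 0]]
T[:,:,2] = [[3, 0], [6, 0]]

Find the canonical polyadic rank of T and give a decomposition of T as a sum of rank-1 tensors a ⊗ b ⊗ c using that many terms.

Lower bound: T ≠ 0 (e.g. T[0,0,0] = 6), so rank(T) ≥ 1.
Upper bound: the mode-1 fibre T[:,0,0] = [6, 12] gives a = (1, 2) (primitive direction); the mode-2 fibre T[0,:,0] = [6, 0] gives b = (1, 0); then c[k] = T[0,0,k] / (a[0]·b[0]) = [6, 0, 3] / 1 = (6, 0, 3).
Expanding (1, 2) ⊗ (1, 0) ⊗ (6, 0, 3) reproduces all 12 entries of T, so T = (1, 2) ⊗ (1, 0) ⊗ (6, 0, 3) and rank(T) ≤ 1.
These bounds meet, so rank(T) = 1.

rank(T) = 1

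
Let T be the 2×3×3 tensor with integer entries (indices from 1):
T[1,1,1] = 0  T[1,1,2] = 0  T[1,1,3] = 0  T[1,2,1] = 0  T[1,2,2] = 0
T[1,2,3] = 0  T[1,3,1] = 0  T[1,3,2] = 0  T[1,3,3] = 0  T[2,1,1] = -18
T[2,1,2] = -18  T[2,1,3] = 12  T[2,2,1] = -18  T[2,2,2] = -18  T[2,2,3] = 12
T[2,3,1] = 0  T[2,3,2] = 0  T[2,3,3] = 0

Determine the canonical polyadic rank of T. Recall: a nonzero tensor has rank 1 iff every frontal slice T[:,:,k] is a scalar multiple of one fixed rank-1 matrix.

1

Lower bound: T ≠ 0 (e.g. T[2,1,1] = -18), so rank(T) ≥ 1.
Upper bound: if T = a ⊗ b ⊗ c then every fibre of T is a multiple of the corresponding factor, so read the factors off the fibres through the nonzero entry T[2,1,1] = -18.
The mode-1 fibre T[:,1,1] = [0, -18] gives a = [0, 1] (primitive direction); the mode-2 fibre T[2,:,1] = [-18, -18, 0] gives b = [1, 1, 0]; then c[k] = T[2,1,k] / (a[2]·b[1]) = [-18, -18, 12] / 1 = [-18, -18, 12].
Expanding [0, 1] ⊗ [1, 1, 0] ⊗ [-18, -18, 12] reproduces all 18 entries of T, so T = [0, 1] ⊗ [1, 1, 0] ⊗ [-18, -18, 12] and rank(T) ≤ 1.
These bounds meet, so rank(T) = 1.
Check entry T[2,1,1] = -18: (1)·(1)·(-18) = -18.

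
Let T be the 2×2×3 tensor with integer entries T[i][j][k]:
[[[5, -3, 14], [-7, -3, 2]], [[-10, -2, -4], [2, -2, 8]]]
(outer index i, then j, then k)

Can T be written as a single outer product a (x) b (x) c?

The mode-3 unfolding of T (rows indexed by k, columns by (i,j) = (0,0), (0,1), (1,0), (1,1)) is [[5, -7, -10, 2], [-3, -3, -2, -2], [14, 2, -4, 8]].
There the 2×2 minor on rows k ∈ {0, 1}, columns (i,j) ∈ {(0,0), (0,1)} is det [[5, -7], [-3, -3]] = -36 ≠ 0, so this unfolding has rank ≥ 2; CP rank is at least every unfolding rank, so rank(T) ≥ 2.
In particular rank(T) ≥ 2 > 1, so T is not rank-1.

No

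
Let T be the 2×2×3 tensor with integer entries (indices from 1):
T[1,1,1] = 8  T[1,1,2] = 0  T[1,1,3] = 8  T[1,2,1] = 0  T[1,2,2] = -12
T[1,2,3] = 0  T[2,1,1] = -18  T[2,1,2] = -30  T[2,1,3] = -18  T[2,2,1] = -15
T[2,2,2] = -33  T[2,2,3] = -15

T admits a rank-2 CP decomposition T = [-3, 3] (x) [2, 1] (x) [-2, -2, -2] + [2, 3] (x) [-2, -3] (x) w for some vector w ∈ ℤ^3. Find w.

Subtract the known terms from T to get the rank-1 residual R = [2, 3] (x) [-2, -3] (x) w, so R[i,j,k] = a[i]·b[j]·w[k]. Pick indices with nonzero a[1]·b[1] = (2)·(-2) = -4. Only the fibre through (1,1,·) is needed: R[1,1,:] = T[1,1,:] − Σₗ aₗ[1]bₗ[1]cₗ = [8, 0, 8] − (-3)·(2)·[-2, -2, -2] = [-4, -12, -4]. Then w[k] = R[1,1,k] / -4 for each k, giving w = [-4, -12, -4] / -4 = [1, 3, 1].

w = [1, 3, 1]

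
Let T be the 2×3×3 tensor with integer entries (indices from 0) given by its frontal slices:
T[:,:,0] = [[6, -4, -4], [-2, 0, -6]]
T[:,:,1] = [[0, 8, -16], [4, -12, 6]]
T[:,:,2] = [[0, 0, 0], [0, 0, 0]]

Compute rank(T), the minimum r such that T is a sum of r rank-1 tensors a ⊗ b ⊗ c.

3

Lower bound: the mode-2 unfolding of T (rows indexed by j, columns by (i,k) = (0,0), (0,1), (0,2), (1,0), (1,1), (1,2)) is [[6, 0, 0, -2, 4, 0], [-4, 8, 0, 0, -12, 0], [-4, -16, 0, -6, 6, 0]].
There the 3×3 minor on rows j ∈ {0, 1, 2}, columns (i,k) ∈ {(0,0), (0,1), (1,0)} is det [[6, 0, -2], [-4, 8, 0], [-4, -16, -6]] = -480 ≠ 0, so this unfolding has rank ≥ 3; CP rank is at least every unfolding rank, so rank(T) ≥ 3. (Unfolding ranks only ever bound the CP rank from below — rank(T) can be strictly larger than all of them — so the matching upper bound has to come from an explicit 3-term decomposition.)
Upper bound: T is a sum of 3 rank-1 terms, T = [0, 1] ⊗ [1, 2, -1] ⊗ [-2, -2, 0] + [1, -1] ⊗ [1, -2, 2] ⊗ [2, -4, 0] + [2, 1] ⊗ [1, 0, -2] ⊗ [2, 2, 0] (written with every a and b primitive with positive leading entry and the scale carried by c; CP decompositions are not unique, and this one is verified by expanding entrywise), so rank(T) ≤ 3.
These bounds meet, so rank(T) = 3.
Check entry T[0,2,2] = 0: (0)·(-1)·(0) + (1)·(2)·(0) + (2)·(-2)·(0) = 0.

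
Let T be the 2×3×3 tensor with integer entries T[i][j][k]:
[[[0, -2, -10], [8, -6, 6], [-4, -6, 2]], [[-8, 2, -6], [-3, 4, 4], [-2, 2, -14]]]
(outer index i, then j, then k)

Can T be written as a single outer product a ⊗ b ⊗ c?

The mode-2 unfolding of T (rows indexed by j, columns by (i,k) = (0,0), (0,1), (0,2), (1,0), (1,1), (1,2)) is [[0, -2, -10, -8, 2, -6], [8, -6, 6, -3, 4, 4], [-4, -6, 2, -2, 2, -14]].
There the 3×3 minor on rows j ∈ {0, 1, 2}, columns (i,k) ∈ {(0,0), (0,1), (0,2)} is det [[0, -2, -10], [8, -6, 6], [-4, -6, 2]] = 800 ≠ 0, so this unfolding has rank ≥ 3; CP rank is at least every unfolding rank, so rank(T) ≥ 3.
In particular rank(T) ≥ 3 > 1, so T is not rank-1.

No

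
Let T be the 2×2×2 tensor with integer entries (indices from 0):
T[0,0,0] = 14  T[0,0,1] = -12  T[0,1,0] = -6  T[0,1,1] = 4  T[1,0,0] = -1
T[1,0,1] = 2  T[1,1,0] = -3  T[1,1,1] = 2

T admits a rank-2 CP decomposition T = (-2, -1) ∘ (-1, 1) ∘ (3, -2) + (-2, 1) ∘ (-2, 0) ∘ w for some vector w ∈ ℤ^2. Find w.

w = (2, -2)

Subtract the known terms from T to get the rank-1 residual R = (-2, 1) ∘ (-2, 0) ∘ w, so R[i,j,k] = a[i]·b[j]·w[k]. Pick indices with nonzero a[0]·b[0] = (-2)·(-2) = 4. Only the fibre through (0,0,·) is needed: R[0,0,:] = T[0,0,:] − Σₗ aₗ[0]bₗ[0]cₗ = [14, -12] − (-2)·(-1)·(3, -2) = [8, -8]. Then w[k] = R[0,0,k] / 4 for each k, giving w = [8, -8] / 4 = (2, -2).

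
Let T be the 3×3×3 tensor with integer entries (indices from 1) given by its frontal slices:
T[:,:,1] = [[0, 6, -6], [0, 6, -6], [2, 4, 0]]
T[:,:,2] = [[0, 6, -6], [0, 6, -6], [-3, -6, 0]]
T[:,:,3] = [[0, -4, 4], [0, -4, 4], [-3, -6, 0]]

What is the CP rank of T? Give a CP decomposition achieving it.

Lower bound: the mode-3 unfolding of T (rows indexed by k, columns by (i,j) = (1,1), (1,2), (1,3), (2,1), (2,2), (2,3), (3,1), (3,2), (3,3)) is [[0, 6, -6, 0, 6, -6, 2, 4, 0], [0, 6, -6, 0, 6, -6, -3, -6, 0], [0, -4, 4, 0, -4, 4, -3, -6, 0]].
There the 2×2 minor on rows k ∈ {1, 2}, columns (i,j) ∈ {(1,2), (3,1)} is det [[6, 2], [6, -3]] = -30 ≠ 0, so this unfolding has rank ≥ 2; CP rank is at least every unfolding rank, so rank(T) ≥ 2. (Unfolding ranks only ever bound the CP rank from below — rank(T) can be strictly larger than all of them — so the matching upper bound has to come from an explicit 2-term decomposition.)
Upper bound — finding two terms. Write S_k = T[:,:,k] for the frontal slices: S₁ = [[0, 6, -6], [0, 6, -6], [2, 4, 0]], S₂ = [[0, 6, -6], [0, 6, -6], [-3, -6, 0]], S₃ = [[0, -4, 4], [0, -4, 4], [-3, -6, 0]].
If T = a₁ ⊗ b₁ ⊗ c₁ + a₂ ⊗ b₂ ⊗ c₂ then each S_k = c₁[k]·a₁b₁ᵀ + c₂[k]·a₂b₂ᵀ. S₁ and S₂ are linearly independent, so a₁b₁ᵀ and a₂b₂ᵀ must span the same plane of matrices: they are the rank-1 matrices of the form x·S₁ + y·S₂.
The 2×2 minor of x·S₁ + y·S₂ on rows {1,3}, columns {1,2} is −12·x² + 6·xy + 18·y² = (-6)·(2·x − 3·y)(x + y), vanishing at (x:y) = (3:2) and (1:-1).
M₁ = 3·S₁ + 2·S₂ = [[0, 30, -30], [0, 30, -30], [0, 0, 0]] = 30·[1, 1, 0][0, 1, -1]ᵀ and M₂ = S₁ − S₂ = [[0, 0, 0], [0, 0, 0], [5, 10, 0]] = 5·[0, 0, 1][1, 2, 0]ᵀ, so take a₁ = [1, 1, 0], b₁ = [0, 1, -1], a₂ = [0, 0, 1], b₂ = [1, 2, 0].
Each slice is an integer combination of E₁ = a₁b₁ᵀ and E₂ = a₂b₂ᵀ: S₁ = 6·E₁ + 2·E₂, S₂ = 6·E₁ − 3·E₂, S₃ = −4·E₁ − 3·E₂; reading off coefficients, c₁ = [6, 6, -4] and c₂ = [2, -3, -3].
Hence T = [1, 1, 0] ⊗ [0, 1, -1] ⊗ [6, 6, -4] + [0, 0, 1] ⊗ [1, 2, 0] ⊗ [2, -3, -3], so rank(T) ≤ 2.
These bounds meet, so rank(T) = 2.
Check entry T[2,1,3] = 0: (1)·(0)·(-4) + (0)·(1)·(-3) = 0.

rank(T) = 2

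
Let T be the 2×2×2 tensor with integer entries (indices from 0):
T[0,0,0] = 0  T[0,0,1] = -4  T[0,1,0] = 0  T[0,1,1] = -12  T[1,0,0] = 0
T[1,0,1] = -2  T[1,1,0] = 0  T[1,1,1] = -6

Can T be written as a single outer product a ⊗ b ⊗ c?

Yes

The mode-1 fibre T[:,0,1] = [-4, -2] gives a = [2, 1] (primitive direction); the mode-2 fibre T[0,:,1] = [-4, -12] gives b = [1, 3]; then c[k] = T[0,0,k] / (a[0]·b[0]) = [0, -4] / 2 = [0, -2].
Expanding [2, 1] ⊗ [1, 3] ⊗ [0, -2] reproduces all 8 entries of T, so T = [2, 1] ⊗ [1, 3] ⊗ [0, -2] and rank(T) ≤ 1.
Equivalently every frontal slice T[:,:,k] is c[k] times the rank-1 matrix [2, 1] ⊗ [1, 3]. So T has rank 1 (it is nonzero).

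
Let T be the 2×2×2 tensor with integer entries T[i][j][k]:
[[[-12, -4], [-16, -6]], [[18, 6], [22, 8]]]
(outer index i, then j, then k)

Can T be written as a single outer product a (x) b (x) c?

The mode-3 unfolding of T (rows indexed by k, columns by (i,j) = (0,0), (0,1), (1,0), (1,1)) is [[-12, -16, 18, 22], [-4, -6, 6, 8]].
There the 2×2 minor on rows k ∈ {0, 1}, columns (i,j) ∈ {(0,0), (0,1)} is det [[-12, -16], [-4, -6]] = 8 ≠ 0, so this unfolding has rank ≥ 2; CP rank is at least every unfolding rank, so rank(T) ≥ 2.
In particular rank(T) ≥ 2 > 1, so T is not rank-1.

No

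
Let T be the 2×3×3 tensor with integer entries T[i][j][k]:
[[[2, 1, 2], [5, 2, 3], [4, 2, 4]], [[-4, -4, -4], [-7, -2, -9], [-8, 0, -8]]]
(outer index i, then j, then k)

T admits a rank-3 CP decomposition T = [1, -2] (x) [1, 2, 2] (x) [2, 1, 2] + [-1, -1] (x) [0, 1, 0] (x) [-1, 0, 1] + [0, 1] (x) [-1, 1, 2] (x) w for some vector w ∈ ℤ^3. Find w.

Subtract the known terms from T to get the rank-1 residual R = [0, 1] (x) [-1, 1, 2] (x) w, so R[i,j,k] = a[i]·b[j]·w[k]. Pick indices with nonzero a[1]·b[0] = (1)·(-1) = -1. Only the fibre through (1,0,·) is needed: R[1,0,:] = T[1,0,:] − Σₗ aₗ[1]bₗ[0]cₗ = [-4, -4, -4] − (-2)·(1)·[2, 1, 2] − (-1)·(0)·[-1, 0, 1] = [0, -2, 0]. Then w[k] = R[1,0,k] / -1 for each k, giving w = [0, -2, 0] / -1 = [0, 2, 0].

w = [0, 2, 0]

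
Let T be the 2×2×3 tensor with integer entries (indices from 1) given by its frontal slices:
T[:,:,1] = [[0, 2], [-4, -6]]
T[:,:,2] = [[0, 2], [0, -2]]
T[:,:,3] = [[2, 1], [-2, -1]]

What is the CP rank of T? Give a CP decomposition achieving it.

Lower bound: the mode-3 unfolding of T (rows indexed by k, columns by (i,j) = (1,1), (1,2), (2,1), (2,2)) is [[0, 2, -4, -6], [0, 2, 0, -2], [2, 1, -2, -1]].
There the 3×3 minor on rows k ∈ {1, 2, 3}, columns (i,j) ∈ {(1,1), (1,2), (2,1)} is det [[0, 2, -4], [0, 2, 0], [2, 1, -2]] = 16 ≠ 0, so this unfolding has rank ≥ 3; CP rank is at least every unfolding rank, so rank(T) ≥ 3. (Flattening ranks never certify an upper bound on CP rank; for that we must actually write T with 3 rank-1 terms.)
Upper bound: T is a sum of 3 rank-1 terms, T = [1, -2] (x) [1, 1] (x) [4, 0, 0] + [1, -1] (x) [1, 1] (x) [0, 4, 0] + [1, -1] (x) [2, 1] (x) [-2, -2, 1] (one valid choice — decompositions are not unique — normalised so each a, b is primitive with positive first nonzero entry; check it by expanding all entries), so rank(T) ≤ 3.
These bounds meet, so rank(T) = 3.
Check entry T[1,1,2] = 0: (1)·(1)·(0) + (1)·(1)·(4) + (1)·(2)·(-2) = 0.

rank(T) = 3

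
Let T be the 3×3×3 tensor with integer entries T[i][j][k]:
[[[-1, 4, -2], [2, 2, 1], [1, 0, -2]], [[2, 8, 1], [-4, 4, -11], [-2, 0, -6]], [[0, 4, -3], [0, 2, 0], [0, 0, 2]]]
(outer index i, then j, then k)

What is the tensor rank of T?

Lower bound: in the mode-1 unfolding of T (rows indexed by i, columns by (j,k)) the 3×3 minor on rows i ∈ {0, 1, 2}, columns (j,k) ∈ {(0,0), (0,1), (0,2)} is det [[-1, 4, -2], [2, 8, 1], [0, 4, -3]] = 36 ≠ 0, so that unfolding has rank ≥ 3 and hence rank(T) ≥ 3 (CP rank is at least every unfolding rank, though it can be larger).
Upper bound: T is a sum of 3 rank-1 terms, T = [1, -2, 0] (x) [1, -2, -1] (x) [-1, 0, -2] + [1, 2, 1] (x) [2, 1, 0] (x) [0, 2, -1] + [2, 1, -1] (x) [1, -1, -2] (x) [0, 0, 1] (one valid choice — decompositions are not unique — normalised so each a, b is primitive with positive first nonzero entry; check it by expanding all entries), so rank(T) ≤ 3.
These bounds meet, so rank(T) = 3.

3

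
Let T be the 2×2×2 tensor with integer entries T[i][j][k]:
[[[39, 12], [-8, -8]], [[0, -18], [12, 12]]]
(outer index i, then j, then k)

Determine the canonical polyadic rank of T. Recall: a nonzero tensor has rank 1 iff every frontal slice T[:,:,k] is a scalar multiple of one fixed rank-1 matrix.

Lower bound: the mode-1 unfolding of T (rows indexed by i, columns by (j,k) = (0,0), (0,1), (1,0), (1,1)) is [[39, 12, -8, -8], [0, -18, 12, 12]].
There the 2×2 minor on rows i ∈ {0, 1}, columns (j,k) ∈ {(0,0), (0,1)} is det [[39, 12], [0, -18]] = -702 ≠ 0, so this unfolding has rank ≥ 2; CP rank is at least every unfolding rank, so rank(T) ≥ 2. (Unfolding ranks only ever bound the CP rank from below — rank(T) can be strictly larger than all of them — so the matching upper bound has to come from an explicit 2-term decomposition.)
Upper bound — finding two terms. Write S_k = T[:,:,k] for the frontal slices: S₀ = [[39, -8], [0, 12]], S₁ = [[12, -8], [-18, 12]].
If T = a₁ ⊗ b₁ ⊗ c₁ + a₂ ⊗ b₂ ⊗ c₂ then each S_k = c₁[k]·a₁b₁ᵀ + c₂[k]·a₂b₂ᵀ. S₀ and S₁ are linearly independent, so a₁b₁ᵀ and a₂b₂ᵀ must span the same plane of matrices: they are the rank-1 matrices of the form x·S₀ + y·S₁.
det(x·S₀ + y·S₁) is 468·x² + 468·xy = 468·(x + y)(x), vanishing at (x:y) = (1:-1) and (0:1).
M₁ = S₀ − S₁ = [[27, 0], [18, 0]] = 9·[3, 2][1, 0]ᵀ and M₂ = S₁ = [[12, -8], [-18, 12]] = 2·[2, -3][3, -2]ᵀ, so take a₁ = [3, 2], b₁ = [1, 0], a₂ = [2, -3], b₂ = [3, -2].
Each slice is an integer combination of E₁ = a₁b₁ᵀ and E₂ = a₂b₂ᵀ: S₀ = 9·E₁ + 2·E₂, S₁ = 2·E₂; reading off coefficients, c₁ = [9, 0] and c₂ = [2, 2].
Hence T = [3, 2] ⊗ [1, 0] ⊗ [9, 0] + [2, -3] ⊗ [3, -2] ⊗ [2, 2], so rank(T) ≤ 2.
These bounds meet, so rank(T) = 2.

2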